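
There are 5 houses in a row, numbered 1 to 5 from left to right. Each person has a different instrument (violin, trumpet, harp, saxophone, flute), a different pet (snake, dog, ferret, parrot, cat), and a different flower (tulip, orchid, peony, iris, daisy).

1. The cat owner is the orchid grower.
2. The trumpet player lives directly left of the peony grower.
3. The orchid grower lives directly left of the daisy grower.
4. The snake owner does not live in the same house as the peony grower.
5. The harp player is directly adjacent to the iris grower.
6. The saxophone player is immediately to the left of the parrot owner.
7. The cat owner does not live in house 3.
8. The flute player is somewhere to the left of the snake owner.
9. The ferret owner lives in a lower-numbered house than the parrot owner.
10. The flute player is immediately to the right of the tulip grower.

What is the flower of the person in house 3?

The flute player is narrowed to house 2 or 3 or 4; consider each.
Placing it in house 3 and house 4 leads to a contradiction, so it's in house 2.
The tulip grower is in house 1 (clue 10).
The cat owner is narrowed to house 2 or 4; consider each.
Placing it in house 4 leads to a contradiction, so it's in house 2.
The orchid grower is in house 2 (clue 1).
The daisy grower is in house 3 (clue 3).
That leaves violin as the instrument for house 1.
So house 5 gets harp for instrument.
Clue 5 places the iris grower in house 4.
House 5 flower: only peony fits.
From clue 2, the trumpet player must be in house 4.
That leaves saxophone as the instrument for house 3.
Clue 6 places the parrot owner in house 4.
The only pet still possible for house 5 is dog.
House 1 pet: only ferret fits.
The only pet still possible for house 3 is snake.
So: house 1 = violin/ferret/tulip, house 2 = flute/cat/orchid, house 3 = saxophone/snake/daisy, house 4 = trumpet/parrot/iris, house 5 = harp/dog/peony.

daisy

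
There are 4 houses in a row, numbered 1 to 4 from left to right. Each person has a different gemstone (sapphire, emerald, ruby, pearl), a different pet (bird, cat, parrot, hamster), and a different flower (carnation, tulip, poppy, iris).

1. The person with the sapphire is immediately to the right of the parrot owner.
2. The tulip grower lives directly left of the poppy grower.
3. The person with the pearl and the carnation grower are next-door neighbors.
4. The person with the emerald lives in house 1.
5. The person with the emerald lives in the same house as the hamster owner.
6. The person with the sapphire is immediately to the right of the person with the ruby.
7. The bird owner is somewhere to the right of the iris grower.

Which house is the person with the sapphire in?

Clue 4: the person with the emerald is in house 1.
From clue 5, the hamster owner must be in house 1.
The person with the ruby is narrowed to house 2 or 3; consider each.
Placing it in house 2 leads to a contradiction, so it's in house 3.
Clue 6: the person with the sapphire is in house 4.
That leaves pearl as the gemstone for house 2.
Clue 1: the parrot owner is in house 3.
House 4's flower must be poppy (nothing else left).
From clue 2, the tulip grower must be in house 3.
The only flower still possible for house 2 is iris.
Clue 7: the bird owner is in house 4.
The only pet still possible for house 2 is cat.
House 1 flower: only carnation fits.
So: house 1 = emerald/hamster/carnation, house 2 = pearl/cat/iris, house 3 = ruby/parrot/tulip, house 4 = sapphire/bird/poppy.

4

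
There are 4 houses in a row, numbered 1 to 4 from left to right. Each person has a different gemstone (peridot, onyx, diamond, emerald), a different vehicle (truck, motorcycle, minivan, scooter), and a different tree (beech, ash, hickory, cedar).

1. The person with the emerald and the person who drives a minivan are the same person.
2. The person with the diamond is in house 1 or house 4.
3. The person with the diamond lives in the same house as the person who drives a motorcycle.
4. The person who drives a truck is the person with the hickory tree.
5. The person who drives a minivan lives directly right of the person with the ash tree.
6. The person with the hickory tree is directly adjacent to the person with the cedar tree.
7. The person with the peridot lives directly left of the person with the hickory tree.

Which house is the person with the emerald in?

The person with the diamond is narrowed to house 1 or 4; consider each.
Placing it in house 4 leads to a contradiction, so it's in house 1.
Clue 3: the person who drives a motorcycle is in house 1.
The person with the peridot is narrowed to house 2 or 3; consider each.
Placing it in house 2 leads to a contradiction, so it's in house 3.
The person with the hickory tree is in house 4 (clue 7).
Clue 4: the person who drives a truck is in house 4.
Clue 6: the person with the cedar tree is in house 3.
House 2's vehicle must be minivan (nothing else left).
House 3 vehicle: only scooter fits.
House 2 tree: only beech fits.
The person with the emerald is in house 2 (clue 1).
The only gemstone still possible for house 4 is onyx.
House 1 tree: only ash fits.
So: house 1 = diamond/motorcycle/ash, house 2 = emerald/minivan/beech, house 3 = peridot/scooter/cedar, house 4 = onyx/truck/hickory.

2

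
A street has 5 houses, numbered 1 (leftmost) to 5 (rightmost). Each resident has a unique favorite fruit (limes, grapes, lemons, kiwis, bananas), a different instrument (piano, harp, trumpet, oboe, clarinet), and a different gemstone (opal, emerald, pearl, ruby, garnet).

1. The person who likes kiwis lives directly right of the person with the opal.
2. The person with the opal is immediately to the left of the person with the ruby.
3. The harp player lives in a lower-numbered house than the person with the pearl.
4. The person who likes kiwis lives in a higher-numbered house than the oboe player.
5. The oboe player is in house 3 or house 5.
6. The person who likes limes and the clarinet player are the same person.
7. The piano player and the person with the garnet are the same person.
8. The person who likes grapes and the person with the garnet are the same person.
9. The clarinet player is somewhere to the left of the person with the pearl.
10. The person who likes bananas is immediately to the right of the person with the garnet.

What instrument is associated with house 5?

Clue 5 places the oboe player in house 3.
The only instrument still possible for house 5 is trumpet.
The person who likes kiwis is narrowed to house 4 or 5; consider each.
Placing it in house 5 leads to a contradiction, so it's in house 4.
Clue 1 places the person with the opal in house 3.
By clue 2, the person with the ruby is in house 4.
The only favorite fruit still possible for house 5 is lemons.
House 4's instrument must be harp (nothing else left).
From clue 3, the person with the pearl must be in house 5.
House 3 favorite fruit: only bananas fits.
Clue 10: the person with the garnet is in house 2.
House 1's gemstone must be emerald (nothing else left).
By clue 7, the piano player is in house 2.
Clue 8 places the person who likes grapes in house 2.
That leaves limes as the favorite fruit for house 1.
House 1's instrument must be clarinet (nothing else left).
So: house 1 = limes/clarinet/emerald, house 2 = grapes/piano/garnet, house 3 = bananas/oboe/opal, house 4 = kiwis/harp/ruby, house 5 = lemons/trumpet/pearl.

trumpet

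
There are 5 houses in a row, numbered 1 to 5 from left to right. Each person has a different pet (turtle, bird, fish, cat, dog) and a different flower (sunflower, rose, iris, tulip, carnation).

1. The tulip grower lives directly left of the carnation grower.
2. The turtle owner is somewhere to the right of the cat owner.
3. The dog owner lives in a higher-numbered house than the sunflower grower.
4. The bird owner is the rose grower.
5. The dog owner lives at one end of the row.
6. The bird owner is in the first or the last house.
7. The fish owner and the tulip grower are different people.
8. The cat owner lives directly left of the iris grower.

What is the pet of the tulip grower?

turtle

The dog owner is in house 5 (clue 5).
Clue 4: the rose grower is in house 1.
House 1's pet must be bird (nothing else left).
House 5's flower must be carnation (nothing else left).
Clue 1: the tulip grower is in house 4.
House 4 pet: only turtle fits.
House 2's flower must be sunflower (nothing else left).
The only flower still possible for house 3 is iris.
The cat owner is in house 2 (clue 8).
That leaves fish as the pet for house 3.
So: house 1 = bird/rose, house 2 = cat/sunflower, house 3 = fish/iris, house 4 = turtle/tulip, house 5 = dog/carnation.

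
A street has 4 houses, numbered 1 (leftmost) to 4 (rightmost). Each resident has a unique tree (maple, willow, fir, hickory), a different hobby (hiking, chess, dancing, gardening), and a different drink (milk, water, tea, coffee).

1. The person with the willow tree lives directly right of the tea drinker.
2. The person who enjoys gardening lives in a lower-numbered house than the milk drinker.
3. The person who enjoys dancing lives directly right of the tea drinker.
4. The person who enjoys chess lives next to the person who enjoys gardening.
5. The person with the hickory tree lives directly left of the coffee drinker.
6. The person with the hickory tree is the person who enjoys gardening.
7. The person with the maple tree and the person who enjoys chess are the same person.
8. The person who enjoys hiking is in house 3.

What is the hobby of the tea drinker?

Clue 8 places the person who enjoys hiking in house 3.
House 4 hobby: only dancing fits.
The tea drinker is in house 3 (clue 3).
The only tree still possible for house 3 is fir.
That leaves willow as the tree for house 4.
That leaves water as the drink for house 1.
House 2 drink: only coffee fits.
That leaves milk as the drink for house 4.
Clue 5: the person with the hickory tree is in house 1.
Clue 6 places the person who enjoys gardening in house 1.
That leaves maple as the tree for house 2.
That leaves chess as the hobby for house 2.
So: house 1 = hickory/gardening/water, house 2 = maple/chess/coffee, house 3 = fir/hiking/tea, house 4 = willow/dancing/milk.

hiking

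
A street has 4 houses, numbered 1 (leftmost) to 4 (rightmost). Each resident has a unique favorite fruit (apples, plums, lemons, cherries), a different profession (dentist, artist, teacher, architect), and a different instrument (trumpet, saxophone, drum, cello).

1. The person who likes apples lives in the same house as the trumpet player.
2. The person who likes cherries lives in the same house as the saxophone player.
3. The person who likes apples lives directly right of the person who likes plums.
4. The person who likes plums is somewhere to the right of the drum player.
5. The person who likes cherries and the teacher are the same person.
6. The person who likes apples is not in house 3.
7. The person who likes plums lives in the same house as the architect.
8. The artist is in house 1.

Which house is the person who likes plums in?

From clue 8, the artist must be in house 1.
The person who likes apples is in house 4 (clue 3).
Clue 3 places the person who likes plums in house 3.
From clue 7, the architect must be in house 3.
So house 1 gets lemons for favorite fruit.
The only favorite fruit still possible for house 2 is cherries.
Clue 1: the trumpet player is in house 4.
By clue 2, the saxophone player is in house 2.
Clue 5: the teacher is in house 2.
The only profession still possible for house 4 is dentist.
That leaves drum as the instrument for house 1.
So house 3 gets cello for instrument.
So: house 1 = lemons/artist/drum, house 2 = cherries/teacher/saxophone, house 3 = plums/architect/cello, house 4 = apples/dentist/trumpet.

3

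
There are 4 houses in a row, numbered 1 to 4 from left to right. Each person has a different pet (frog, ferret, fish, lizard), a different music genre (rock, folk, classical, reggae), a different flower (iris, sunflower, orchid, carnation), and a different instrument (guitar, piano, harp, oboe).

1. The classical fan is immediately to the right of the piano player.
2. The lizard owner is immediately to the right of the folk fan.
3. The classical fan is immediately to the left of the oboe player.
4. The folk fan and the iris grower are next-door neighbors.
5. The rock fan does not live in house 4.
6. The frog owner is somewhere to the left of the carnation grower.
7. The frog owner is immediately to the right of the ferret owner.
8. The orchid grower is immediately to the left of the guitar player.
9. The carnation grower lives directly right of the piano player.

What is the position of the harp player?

1

That leaves reggae as the music genre for house 4.
By clue 9, the carnation grower is in house 3.
The piano player is in house 2 (clue 9).
House 1 instrument: only harp fits.
Clue 1: the classical fan is in house 3.
From clue 3, the oboe player must be in house 4.
By clue 6, the frog owner is in house 2.
Clue 7: the ferret owner is in house 1.
From clue 8, the orchid grower must be in house 2.
Clue 8: the guitar player is in house 3.
The lizard owner is in house 3 (clue 2).
Clue 2 places the folk fan in house 2.
Clue 4: the iris grower is in house 1.
The only pet still possible for house 4 is fish.
The only music genre still possible for house 1 is rock.
That leaves sunflower as the flower for house 4.
So: house 1 = ferret/rock/iris/harp, house 2 = frog/folk/orchid/piano, house 3 = lizard/classical/carnation/guitar, house 4 = fish/reggae/sunflower/oboe.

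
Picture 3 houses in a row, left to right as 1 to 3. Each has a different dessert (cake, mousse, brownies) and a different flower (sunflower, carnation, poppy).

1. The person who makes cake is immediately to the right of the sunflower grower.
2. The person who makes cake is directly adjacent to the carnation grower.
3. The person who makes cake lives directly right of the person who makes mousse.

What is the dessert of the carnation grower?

The person who makes cake is narrowed to house 2 or 3; consider each.
Placing it in house 3 leads to a contradiction, so it's in house 2.
The sunflower grower is in house 1 (clue 1).
The person who makes mousse is in house 1 (clue 3).
That leaves brownies as the dessert for house 3.
House 2 flower: only poppy fits.
That leaves carnation as the flower for house 3.
So: house 1 = mousse/sunflower, house 2 = cake/poppy, house 3 = brownies/carnation.

brownies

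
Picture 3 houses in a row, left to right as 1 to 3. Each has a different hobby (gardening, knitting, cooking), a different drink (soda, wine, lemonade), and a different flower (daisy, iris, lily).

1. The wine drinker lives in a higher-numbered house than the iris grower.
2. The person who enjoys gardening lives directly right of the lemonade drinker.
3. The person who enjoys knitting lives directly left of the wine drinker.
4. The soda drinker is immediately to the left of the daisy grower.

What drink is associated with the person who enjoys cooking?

soda

So house 3 gets wine for drink.
From clue 3, the person who enjoys knitting must be in house 2.
House 1 hobby: only cooking fits.
House 3 hobby: only gardening fits.
Clue 2 places the lemonade drinker in house 2.
So house 1 gets soda for drink.
By clue 4, the daisy grower is in house 2.
That leaves iris as the flower for house 1.
House 3 flower: only lily fits.
So: house 1 = cooking/soda/iris, house 2 = knitting/lemonade/daisy, house 3 = gardening/wine/lily.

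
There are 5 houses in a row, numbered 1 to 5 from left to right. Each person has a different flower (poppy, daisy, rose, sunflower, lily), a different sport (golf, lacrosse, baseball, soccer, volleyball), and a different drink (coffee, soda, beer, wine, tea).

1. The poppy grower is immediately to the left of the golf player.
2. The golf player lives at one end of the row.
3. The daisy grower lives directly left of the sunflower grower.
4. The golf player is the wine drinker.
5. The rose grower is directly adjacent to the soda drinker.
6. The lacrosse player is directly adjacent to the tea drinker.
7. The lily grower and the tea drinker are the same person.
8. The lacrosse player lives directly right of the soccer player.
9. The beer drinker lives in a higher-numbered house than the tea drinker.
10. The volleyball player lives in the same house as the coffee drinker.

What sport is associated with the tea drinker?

The golf player is in house 5 (clue 2).
Clue 4: the wine drinker is in house 5.
By clue 1, the poppy grower is in house 4.
That leaves rose as the flower for house 5.
From clue 5, the soda drinker must be in house 4.
House 3 flower: only sunflower fits.
House 4's sport must be baseball (nothing else left).
Clue 3 places the daisy grower in house 2.
That leaves lily as the flower for house 1.
The tea drinker is in house 1 (clue 7).
Clue 6: the lacrosse player is in house 2.
Clue 8 places the soccer player in house 1.
House 3 sport: only volleyball fits.
Clue 10: the coffee drinker is in house 3.
The only drink still possible for house 2 is beer.
So: house 1 = lily/soccer/tea, house 2 = daisy/lacrosse/beer, house 3 = sunflower/volleyball/coffee, house 4 = poppy/baseball/soda, house 5 = rose/golf/wine.

soccer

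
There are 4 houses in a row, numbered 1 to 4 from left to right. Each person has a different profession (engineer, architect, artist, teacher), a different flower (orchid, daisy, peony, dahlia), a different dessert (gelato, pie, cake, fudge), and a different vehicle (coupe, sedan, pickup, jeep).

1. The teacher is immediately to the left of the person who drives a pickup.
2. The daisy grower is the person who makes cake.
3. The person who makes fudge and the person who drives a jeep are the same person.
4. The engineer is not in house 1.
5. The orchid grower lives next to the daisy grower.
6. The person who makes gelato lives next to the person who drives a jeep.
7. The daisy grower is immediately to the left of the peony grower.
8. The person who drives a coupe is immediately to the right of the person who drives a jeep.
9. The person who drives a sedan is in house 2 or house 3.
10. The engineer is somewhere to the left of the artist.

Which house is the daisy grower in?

3

The only vehicle still possible for house 1 is jeep.
From clue 3, the person who makes fudge must be in house 1.
From clue 6, the person who makes gelato must be in house 2.
From clue 8, the person who drives a coupe must be in house 2.
So house 4 gets pie for dessert.
House 3's vehicle must be sedan (nothing else left).
That leaves pickup as the vehicle for house 4.
From clue 1, the teacher must be in house 3.
By clue 2, the daisy grower is in house 3.
From clue 7, the peony grower must be in house 4.
House 1 profession: only architect fits.
House 2's profession must be engineer (nothing else left).
The only profession still possible for house 4 is artist.
House 1 flower: only dahlia fits.
House 2 flower: only orchid fits.
The only dessert still possible for house 3 is cake.
So: house 1 = architect/dahlia/fudge/jeep, house 2 = engineer/orchid/gelato/coupe, house 3 = teacher/daisy/cake/sedan, house 4 = artist/peony/pie/pickup.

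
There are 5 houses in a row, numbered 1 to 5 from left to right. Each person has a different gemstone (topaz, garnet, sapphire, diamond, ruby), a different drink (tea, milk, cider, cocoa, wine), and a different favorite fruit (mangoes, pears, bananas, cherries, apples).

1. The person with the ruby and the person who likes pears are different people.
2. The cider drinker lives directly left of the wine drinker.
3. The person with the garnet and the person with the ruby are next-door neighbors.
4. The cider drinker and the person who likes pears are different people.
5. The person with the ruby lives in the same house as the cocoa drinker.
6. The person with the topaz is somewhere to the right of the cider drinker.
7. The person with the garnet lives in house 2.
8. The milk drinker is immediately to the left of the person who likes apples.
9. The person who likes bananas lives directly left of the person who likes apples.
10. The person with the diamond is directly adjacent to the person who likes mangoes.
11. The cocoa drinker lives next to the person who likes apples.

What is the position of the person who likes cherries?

From clue 7, the person with the garnet must be in house 2.
The person with the ruby is narrowed to house 1 or 3; consider each.
Placing it in house 1 leads to a contradiction, so it's in house 3.
Clue 5 places the cocoa drinker in house 3.
The person who likes apples is in house 2 (clue 8).
Clue 9 places the person who likes bananas in house 1.
That leaves milk as the drink for house 1.
House 4 drink: only cider fits.
The wine drinker is in house 5 (clue 2).
Clue 4: the person who likes pears is in house 5.
The person with the topaz is in house 5 (clue 6).
That leaves sapphire as the gemstone for house 1.
That leaves diamond as the gemstone for house 4.
That leaves tea as the drink for house 2.
Clue 10 places the person who likes mangoes in house 3.
House 4 favorite fruit: only cherries fits.
So: house 1 = sapphire/milk/bananas, house 2 = garnet/tea/apples, house 3 = ruby/cocoa/mangoes, house 4 = diamond/cider/cherries, house 5 = topaz/wine/pears.

4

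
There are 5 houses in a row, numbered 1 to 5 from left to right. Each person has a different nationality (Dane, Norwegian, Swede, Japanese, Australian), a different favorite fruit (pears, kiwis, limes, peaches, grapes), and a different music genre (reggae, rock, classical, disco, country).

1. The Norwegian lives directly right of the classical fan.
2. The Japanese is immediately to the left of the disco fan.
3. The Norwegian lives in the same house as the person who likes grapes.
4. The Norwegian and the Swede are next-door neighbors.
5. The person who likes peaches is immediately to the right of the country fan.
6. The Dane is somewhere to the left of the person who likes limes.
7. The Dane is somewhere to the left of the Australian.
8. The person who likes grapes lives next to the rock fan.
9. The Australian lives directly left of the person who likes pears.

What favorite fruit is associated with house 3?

House 1's favorite fruit must be kiwis (nothing else left).
The Australian is narrowed to house 2 or 3 or 4; consider each.
Placing it in house 3 and house 4 leads to a contradiction, so it's in house 2.
From clue 7, the Dane must be in house 1.
From clue 9, the person who likes pears must be in house 3.
House 2 music genre: only reggae fits.
House 1's music genre must be country (nothing else left).
Clue 5 places the person who likes peaches in house 2.
The Japanese is narrowed to house 3 or 4; consider each.
Placing it in house 4 leads to a contradiction, so it's in house 3.
From clue 2, the disco fan must be in house 4.
That leaves rock as the music genre for house 5.
From clue 1, the Norwegian must be in house 4.
Clue 3 places the person who likes grapes in house 4.
By clue 4, the Swede is in house 5.
House 5's favorite fruit must be limes (nothing else left).
House 3 music genre: only classical fits.
So: house 1 = Dane/kiwis/country, house 2 = Australian/peaches/reggae, house 3 = Japanese/pears/classical, house 4 = Norwegian/grapes/disco, house 5 = Swede/limes/rock.

pears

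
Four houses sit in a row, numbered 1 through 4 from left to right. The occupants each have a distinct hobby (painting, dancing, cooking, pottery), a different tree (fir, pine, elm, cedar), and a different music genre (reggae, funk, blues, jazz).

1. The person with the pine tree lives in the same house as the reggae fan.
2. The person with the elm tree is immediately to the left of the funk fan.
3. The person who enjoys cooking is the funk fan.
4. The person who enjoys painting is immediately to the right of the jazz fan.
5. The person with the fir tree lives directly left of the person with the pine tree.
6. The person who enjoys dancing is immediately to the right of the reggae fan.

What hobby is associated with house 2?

painting

House 1 hobby: only pottery fits.
House 4's tree must be cedar (nothing else left).
The person who enjoys dancing is narrowed to house 3 or 4; consider each.
Placing it in house 4 leads to a contradiction, so it's in house 3.
Clue 6: the reggae fan is in house 2.
By clue 1, the person with the pine tree is in house 2.
From clue 3, the person who enjoys cooking must be in house 4.
From clue 3, the funk fan must be in house 4.
Clue 5: the person with the fir tree is in house 1.
The only hobby still possible for house 2 is painting.
House 3's tree must be elm (nothing else left).
From clue 4, the jazz fan must be in house 1.
So house 3 gets blues for music genre.
So: house 1 = pottery/fir/jazz, house 2 = painting/pine/reggae, house 3 = dancing/elm/blues, house 4 = cooking/cedar/funk.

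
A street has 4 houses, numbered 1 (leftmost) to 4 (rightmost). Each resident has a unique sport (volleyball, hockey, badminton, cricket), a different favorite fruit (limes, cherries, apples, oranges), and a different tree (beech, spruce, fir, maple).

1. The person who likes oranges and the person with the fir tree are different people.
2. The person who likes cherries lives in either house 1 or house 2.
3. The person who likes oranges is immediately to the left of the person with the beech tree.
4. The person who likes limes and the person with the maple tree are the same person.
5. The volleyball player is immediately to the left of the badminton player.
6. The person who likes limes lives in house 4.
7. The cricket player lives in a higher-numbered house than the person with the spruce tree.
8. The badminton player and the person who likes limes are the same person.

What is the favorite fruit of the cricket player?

Clue 6: the person who likes limes is in house 4.
The badminton player is in house 4 (clue 8).
By clue 4, the person with the maple tree is in house 4.
From clue 5, the volleyball player must be in house 3.
House 1's sport must be hockey (nothing else left).
That leaves cricket as the sport for house 2.
From clue 7, the person with the spruce tree must be in house 1.
That leaves apples as the favorite fruit for house 3.
The person who likes cherries is narrowed to house 1 or 2; consider each.
Placing it in house 1 leads to a contradiction, so it's in house 2.
So house 1 gets oranges for favorite fruit.
By clue 3, the person with the beech tree is in house 2.
That leaves fir as the tree for house 3.
So: house 1 = hockey/oranges/spruce, house 2 = cricket/cherries/beech, house 3 = volleyball/apples/fir, house 4 = badminton/limes/maple.

cherries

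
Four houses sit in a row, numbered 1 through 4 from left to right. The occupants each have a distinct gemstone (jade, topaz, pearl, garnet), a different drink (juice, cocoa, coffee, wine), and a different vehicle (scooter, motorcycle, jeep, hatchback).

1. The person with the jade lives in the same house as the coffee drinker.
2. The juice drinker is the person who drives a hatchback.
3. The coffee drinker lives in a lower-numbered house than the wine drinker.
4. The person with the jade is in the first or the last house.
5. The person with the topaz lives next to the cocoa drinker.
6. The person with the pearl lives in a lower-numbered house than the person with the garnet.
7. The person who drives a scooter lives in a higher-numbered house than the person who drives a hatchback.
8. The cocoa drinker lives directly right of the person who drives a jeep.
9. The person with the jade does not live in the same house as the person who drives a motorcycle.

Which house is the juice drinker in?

3

The person with the jade is in house 1 (clue 1).
Clue 1: the coffee drinker is in house 1.
So house 1 gets jeep for vehicle.
Clue 8 places the cocoa drinker in house 2.
The only drink still possible for house 4 is wine.
From clue 2, the person who drives a hatchback must be in house 3.
By clue 5, the person with the topaz is in house 3.
The person who drives a scooter is in house 4 (clue 7).
That leaves pearl as the gemstone for house 2.
The only gemstone still possible for house 4 is garnet.
So house 3 gets juice for drink.
House 2 vehicle: only motorcycle fits.
So: house 1 = jade/coffee/jeep, house 2 = pearl/cocoa/motorcycle, house 3 = topaz/juice/hatchback, house 4 = garnet/wine/scooter.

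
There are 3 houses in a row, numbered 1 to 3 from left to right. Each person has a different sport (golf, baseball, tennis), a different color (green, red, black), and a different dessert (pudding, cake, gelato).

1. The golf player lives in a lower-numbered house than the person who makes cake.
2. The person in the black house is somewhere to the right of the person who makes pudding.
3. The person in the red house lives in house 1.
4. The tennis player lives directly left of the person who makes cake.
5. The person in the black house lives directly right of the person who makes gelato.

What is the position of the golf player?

1

By clue 3, the person in the red house is in house 1.
House 3 sport: only baseball fits.
So house 3 gets cake for dessert.
The tennis player is in house 2 (clue 4).
So house 1 gets golf for sport.
The person in the black house is narrowed to house 2 or 3; consider each.
Placing it in house 2 leads to a contradiction, so it's in house 3.
By clue 5, the person who makes gelato is in house 2.
That leaves green as the color for house 2.
That leaves pudding as the dessert for house 1.
So: house 1 = golf/red/pudding, house 2 = tennis/green/gelato, house 3 = baseball/black/cake.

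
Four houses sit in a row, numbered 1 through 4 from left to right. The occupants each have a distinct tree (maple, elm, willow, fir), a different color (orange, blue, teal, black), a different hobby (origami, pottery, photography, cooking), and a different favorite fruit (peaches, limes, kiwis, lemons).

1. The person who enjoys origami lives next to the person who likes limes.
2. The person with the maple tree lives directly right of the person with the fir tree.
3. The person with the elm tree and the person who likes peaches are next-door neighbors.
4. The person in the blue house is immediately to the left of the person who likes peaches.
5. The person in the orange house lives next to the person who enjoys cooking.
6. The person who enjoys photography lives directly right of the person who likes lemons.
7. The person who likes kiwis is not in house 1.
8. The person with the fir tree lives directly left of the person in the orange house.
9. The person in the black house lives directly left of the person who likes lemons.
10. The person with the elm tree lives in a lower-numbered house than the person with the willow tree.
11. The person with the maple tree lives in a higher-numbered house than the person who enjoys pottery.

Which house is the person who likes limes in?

So house 1 gets limes for favorite fruit.
Clue 1 places the person who enjoys origami in house 2.
The person in the black house is narrowed to house 1 or 2; consider each.
Placing it in house 1 leads to a contradiction, so it's in house 2.
By clue 9, the person who likes lemons is in house 3.
The person who enjoys photography is in house 4 (clue 6).
So house 1 gets elm for tree.
House 1 hobby: only pottery fits.
So house 3 gets cooking for hobby.
The person who likes peaches is in house 2 (clue 3).
By clue 4, the person in the blue house is in house 1.
Clue 5: the person in the orange house is in house 4.
The person with the fir tree is in house 3 (clue 8).
House 2's tree must be willow (nothing else left).
The only tree still possible for house 4 is maple.
So house 3 gets teal for color.
The only favorite fruit still possible for house 4 is kiwis.
So: house 1 = elm/blue/pottery/limes, house 2 = willow/black/origami/peaches, house 3 = fir/teal/cooking/lemons, house 4 = maple/orange/photography/kiwis.

1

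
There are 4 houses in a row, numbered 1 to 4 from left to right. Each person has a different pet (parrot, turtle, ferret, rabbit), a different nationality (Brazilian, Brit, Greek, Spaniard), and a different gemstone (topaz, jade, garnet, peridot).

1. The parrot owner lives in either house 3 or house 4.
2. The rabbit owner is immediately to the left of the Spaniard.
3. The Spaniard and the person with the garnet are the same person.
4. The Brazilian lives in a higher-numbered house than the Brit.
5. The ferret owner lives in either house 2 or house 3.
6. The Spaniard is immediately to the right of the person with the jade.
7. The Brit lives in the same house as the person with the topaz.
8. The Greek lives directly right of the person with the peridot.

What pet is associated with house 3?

So house 1 gets Brit for nationality.
That leaves garnet as the gemstone for house 4.
Clue 3: the Spaniard is in house 4.
From clue 6, the person with the jade must be in house 3.
The person with the topaz is in house 1 (clue 7).
House 2's gemstone must be peridot (nothing else left).
By clue 2, the rabbit owner is in house 3.
From clue 8, the Greek must be in house 3.
That leaves turtle as the pet for house 1.
House 2's pet must be ferret (nothing else left).
The only pet still possible for house 4 is parrot.
So house 2 gets Brazilian for nationality.
So: house 1 = turtle/Brit/topaz, house 2 = ferret/Brazilian/peridot, house 3 = rabbit/Greek/jade, house 4 = parrot/Spaniard/garnet.

rabbit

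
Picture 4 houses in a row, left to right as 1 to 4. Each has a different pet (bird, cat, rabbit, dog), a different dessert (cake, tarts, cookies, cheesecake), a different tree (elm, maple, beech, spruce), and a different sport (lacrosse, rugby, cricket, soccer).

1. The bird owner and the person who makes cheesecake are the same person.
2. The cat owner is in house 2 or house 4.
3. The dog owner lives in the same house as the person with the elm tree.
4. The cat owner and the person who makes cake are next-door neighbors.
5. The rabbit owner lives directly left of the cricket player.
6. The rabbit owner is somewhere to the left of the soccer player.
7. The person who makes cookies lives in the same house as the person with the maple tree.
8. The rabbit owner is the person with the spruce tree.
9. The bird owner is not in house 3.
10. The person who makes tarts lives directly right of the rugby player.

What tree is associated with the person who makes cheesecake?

The cat owner is narrowed to house 2 or 4; consider each.
Placing it in house 2 leads to a contradiction, so it's in house 4.
By clue 4, the person who makes cake is in house 3.
The bird owner is narrowed to house 1 or 2; consider each.
Placing it in house 2 leads to a contradiction, so it's in house 1.
From clue 1, the person who makes cheesecake must be in house 1.
The only tree still possible for house 1 is beech.
That leaves maple as the tree for house 4.
House 2's sport must be lacrosse (nothing else left).
Clue 7: the person who makes cookies is in house 4.
House 2 dessert: only tarts fits.
So house 1 gets rugby for sport.
The dog owner is narrowed to house 2 or 3; consider each.
Placing it in house 2 leads to a contradiction, so it's in house 3.
Clue 3 places the person with the elm tree in house 3.
The only pet still possible for house 2 is rabbit.
So house 2 gets spruce for tree.
Clue 5: the cricket player is in house 3.
House 4's sport must be soccer (nothing else left).
So: house 1 = bird/cheesecake/beech/rugby, house 2 = rabbit/tarts/spruce/lacrosse, house 3 = dog/cake/elm/cricket, house 4 = cat/cookies/maple/soccer.

beech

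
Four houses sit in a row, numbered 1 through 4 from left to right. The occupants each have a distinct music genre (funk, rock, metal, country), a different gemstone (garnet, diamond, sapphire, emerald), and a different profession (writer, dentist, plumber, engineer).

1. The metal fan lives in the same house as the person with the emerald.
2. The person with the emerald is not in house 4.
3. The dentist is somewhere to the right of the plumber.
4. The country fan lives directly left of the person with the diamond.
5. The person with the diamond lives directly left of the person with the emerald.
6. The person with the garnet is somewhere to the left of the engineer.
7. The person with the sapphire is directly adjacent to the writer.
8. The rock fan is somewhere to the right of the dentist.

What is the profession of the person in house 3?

Clue 5 places the person with the diamond in house 2.
From clue 5, the person with the emerald must be in house 3.
House 4's gemstone must be sapphire (nothing else left).
From clue 1, the metal fan must be in house 3.
The country fan is in house 1 (clue 4).
From clue 7, the writer must be in house 3.
So house 2 gets funk for music genre.
House 4's music genre must be rock (nothing else left).
So house 1 gets garnet for gemstone.
The only profession still possible for house 1 is plumber.
So house 2 gets dentist for profession.
The only profession still possible for house 4 is engineer.
So: house 1 = country/garnet/plumber, house 2 = funk/diamond/dentist, house 3 = metal/emerald/writer, house 4 = rock/sapphire/engineer.

writer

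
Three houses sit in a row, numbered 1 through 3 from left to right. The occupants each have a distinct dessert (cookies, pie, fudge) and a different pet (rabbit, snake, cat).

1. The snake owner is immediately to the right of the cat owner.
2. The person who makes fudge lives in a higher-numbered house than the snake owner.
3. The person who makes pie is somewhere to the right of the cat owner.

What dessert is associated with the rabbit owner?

fudge

Clue 2: the person who makes fudge is in house 3.
The snake owner is in house 2 (clue 2).
House 1's dessert must be cookies (nothing else left).
That leaves pie as the dessert for house 2.
So house 1 gets cat for pet.
House 3's pet must be rabbit (nothing else left).
So: house 1 = cookies/cat, house 2 = pie/snake, house 3 = fudge/rabbit.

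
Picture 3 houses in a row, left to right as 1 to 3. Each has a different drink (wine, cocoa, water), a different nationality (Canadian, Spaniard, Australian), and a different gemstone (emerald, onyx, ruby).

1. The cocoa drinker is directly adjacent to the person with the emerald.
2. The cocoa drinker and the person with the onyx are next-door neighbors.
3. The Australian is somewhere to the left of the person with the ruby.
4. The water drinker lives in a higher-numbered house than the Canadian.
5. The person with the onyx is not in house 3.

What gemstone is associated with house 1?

onyx

So house 3 gets Spaniard for nationality.
The water drinker is narrowed to house 2 or 3; consider each.
Placing it in house 2 leads to a contradiction, so it's in house 3.
The cocoa drinker is narrowed to house 1 or 2; consider each.
Placing it in house 1 leads to a contradiction, so it's in house 2.
Clue 2 places the person with the onyx in house 1.
House 1 drink: only wine fits.
So house 2 gets ruby for gemstone.
House 3's gemstone must be emerald (nothing else left).
Clue 3 places the Australian in house 1.
House 2's nationality must be Canadian (nothing else left).
So: house 1 = wine/Australian/onyx, house 2 = cocoa/Canadian/ruby, house 3 = water/Spaniard/emerald.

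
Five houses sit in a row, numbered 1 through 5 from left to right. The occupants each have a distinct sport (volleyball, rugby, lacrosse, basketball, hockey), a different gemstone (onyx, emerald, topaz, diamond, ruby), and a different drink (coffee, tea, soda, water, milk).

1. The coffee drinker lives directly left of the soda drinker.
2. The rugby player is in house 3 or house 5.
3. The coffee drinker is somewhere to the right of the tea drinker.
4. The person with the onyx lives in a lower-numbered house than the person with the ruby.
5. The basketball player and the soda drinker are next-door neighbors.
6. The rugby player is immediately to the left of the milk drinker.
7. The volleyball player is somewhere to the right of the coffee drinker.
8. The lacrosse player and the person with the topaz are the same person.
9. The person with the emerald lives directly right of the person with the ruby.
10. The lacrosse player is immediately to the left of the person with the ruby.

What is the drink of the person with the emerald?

The rugby player is in house 3 (clue 6).
The milk drinker is in house 4 (clue 6).
The coffee drinker is in house 2 (clue 1).
Clue 1: the soda drinker is in house 3.
From clue 3, the tea drinker must be in house 1.
So house 5 gets water for drink.
House 5 gemstone: only diamond fits.
The only gemstone still possible for house 4 is emerald.
Clue 9: the person with the ruby is in house 3.
From clue 10, the lacrosse player must be in house 2.
House 1 sport: only hockey fits.
House 4 sport: only basketball fits.
So house 5 gets volleyball for sport.
By clue 8, the person with the topaz is in house 2.
House 1's gemstone must be onyx (nothing else left).
So: house 1 = hockey/onyx/tea, house 2 = lacrosse/topaz/coffee, house 3 = rugby/ruby/soda, house 4 = basketball/emerald/milk, house 5 = volleyball/diamond/water.

milk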